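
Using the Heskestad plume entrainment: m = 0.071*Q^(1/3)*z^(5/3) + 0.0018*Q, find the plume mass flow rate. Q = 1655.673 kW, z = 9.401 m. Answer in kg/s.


Q^(1/3) = 11.830
z^(5/3) = 41.875
First term = 0.071 * 11.830 * 41.875 = 35.173
Second term = 0.0018 * 1655.673 = 2.9802
m = 38.153 kg/s

38.153 kg/s


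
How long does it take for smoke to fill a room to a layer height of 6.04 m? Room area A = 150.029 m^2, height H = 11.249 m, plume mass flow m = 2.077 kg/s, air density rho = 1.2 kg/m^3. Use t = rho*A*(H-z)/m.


H - z = 5.209 m
t = 1.2 * 150.029 * 5.209 / 2.077 = 451.52 s

451.52 s


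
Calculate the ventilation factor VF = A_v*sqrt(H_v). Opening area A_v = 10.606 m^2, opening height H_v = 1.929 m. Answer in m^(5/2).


sqrt(H_v) = 1.3889
VF = 10.606 * 1.3889 = 14.731 m^(5/2)

14.731 m^(5/2)


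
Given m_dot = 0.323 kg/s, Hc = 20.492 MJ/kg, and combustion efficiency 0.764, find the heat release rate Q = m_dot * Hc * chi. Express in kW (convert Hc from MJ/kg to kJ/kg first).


Hc = 20.492 MJ/kg = 20.492 * 1000 kJ/kg = 20492 kJ/kg
Q = 0.323 kg/s * 20492 kJ/kg * 0.764 = 5056.9 kW

5056.9 kW


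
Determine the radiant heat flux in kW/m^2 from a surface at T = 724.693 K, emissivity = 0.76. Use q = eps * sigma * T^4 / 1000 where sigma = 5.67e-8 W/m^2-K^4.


T^4 = 2.7581e+11
q = 0.76 * 5.67e-8 * 2.7581e+11 / 1000 = 11.885 kW/m^2

11.885 kW/m^2


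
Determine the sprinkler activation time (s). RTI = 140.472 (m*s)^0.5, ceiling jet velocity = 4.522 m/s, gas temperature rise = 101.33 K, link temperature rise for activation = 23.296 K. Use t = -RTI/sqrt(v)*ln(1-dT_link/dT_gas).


dT_link/dT_gas = 0.22990
ln(1 - 0.22990) = -0.26124
t = -140.472 / sqrt(4.522) * -0.26124 = 17.257 s

17.257 s


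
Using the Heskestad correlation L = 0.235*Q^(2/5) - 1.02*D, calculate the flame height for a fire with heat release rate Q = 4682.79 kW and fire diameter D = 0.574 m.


Q^(2/5) = 29.390
0.235 * Q^(2/5) = 6.9067
1.02 * D = 0.58548
L = 6.3212 m

6.3212 m


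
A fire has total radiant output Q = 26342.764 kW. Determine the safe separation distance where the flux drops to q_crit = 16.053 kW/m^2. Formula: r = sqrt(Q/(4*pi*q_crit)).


4*pi*q_crit = 201.73
Q/(4*pi*q_crit) = 130.59
r = sqrt(130.59) = 11.427 m

11.427 m


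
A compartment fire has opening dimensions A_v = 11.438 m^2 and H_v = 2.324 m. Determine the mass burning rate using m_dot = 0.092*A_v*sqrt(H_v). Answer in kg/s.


sqrt(H_v) = 1.5245
m_dot = 0.092 * 11.438 * 1.5245 = 1.6042 kg/s

1.6042 kg/s


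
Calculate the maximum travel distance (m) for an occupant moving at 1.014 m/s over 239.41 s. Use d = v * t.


d = 1.014 * 239.41 = 242.76 m

242.76 m


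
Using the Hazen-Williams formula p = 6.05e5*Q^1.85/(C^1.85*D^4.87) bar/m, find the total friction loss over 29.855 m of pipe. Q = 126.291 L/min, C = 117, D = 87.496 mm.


Q^1.85 = 7718.6
C^1.85 = 6701.1
D^4.87 = 2.8674e+09
p/m = 0.00024303 bar/m
p_total = 0.00024303 * 29.855 = 0.0072558 bar

0.0072558 bar


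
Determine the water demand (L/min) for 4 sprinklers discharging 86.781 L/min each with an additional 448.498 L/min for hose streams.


Sprinkler demand = 4 * 86.781 = 347.124 L/min
Total = 347.124 + 448.498 = 795.622 L/min

795.622 L/min


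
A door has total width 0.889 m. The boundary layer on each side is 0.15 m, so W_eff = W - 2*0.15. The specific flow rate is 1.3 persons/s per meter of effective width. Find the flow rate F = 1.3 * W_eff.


W_eff = 0.889 - 0.30 = 0.589 m
F = 1.3 * 0.589 = 0.76570 persons/s

0.76570 persons/s


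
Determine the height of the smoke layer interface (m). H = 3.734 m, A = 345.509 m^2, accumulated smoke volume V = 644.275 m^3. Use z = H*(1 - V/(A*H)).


V/(A*H) = 0.49939
1 - 0.49939 = 0.50061
z = 3.734 * 0.50061 = 1.8693 m

1.8693 m


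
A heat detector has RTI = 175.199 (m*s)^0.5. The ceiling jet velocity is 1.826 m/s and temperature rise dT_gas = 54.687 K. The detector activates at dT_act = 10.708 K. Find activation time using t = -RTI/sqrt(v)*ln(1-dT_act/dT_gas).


dT_act/dT_gas = 0.19581
ln(1 - 0.19581) = -0.21791
t = -175.199 / sqrt(1.826) * -0.21791 = 28.253 s

28.253 s


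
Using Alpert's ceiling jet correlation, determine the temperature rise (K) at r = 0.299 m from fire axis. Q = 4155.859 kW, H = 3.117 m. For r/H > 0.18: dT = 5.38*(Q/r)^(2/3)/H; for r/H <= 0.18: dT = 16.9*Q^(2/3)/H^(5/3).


r/H = 0.299 / 3.117 = 0.095926
r/H <= 0.18, so dT = 16.9*Q^(2/3)/H^(5/3)
Q^(2/3) = 258.49
H^(5/3) = 6.6511
dT = 16.9 * 258.49 / 6.6511 = 656.80 K

656.80 K


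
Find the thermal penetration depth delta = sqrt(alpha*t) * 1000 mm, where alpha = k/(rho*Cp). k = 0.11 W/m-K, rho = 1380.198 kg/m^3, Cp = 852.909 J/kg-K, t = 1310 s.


alpha = 0.11 / (1380.198 * 852.909) = 9.3443e-08 m^2/s
alpha * t = 0.00012241
delta = sqrt(0.00012241) * 1000 = 11.064 mm

11.064 mm


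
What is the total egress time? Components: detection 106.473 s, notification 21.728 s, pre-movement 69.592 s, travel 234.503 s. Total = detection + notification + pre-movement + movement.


Total = 106.473 + 21.728 + 69.592 + 234.503 = 432.296 s

432.296 s


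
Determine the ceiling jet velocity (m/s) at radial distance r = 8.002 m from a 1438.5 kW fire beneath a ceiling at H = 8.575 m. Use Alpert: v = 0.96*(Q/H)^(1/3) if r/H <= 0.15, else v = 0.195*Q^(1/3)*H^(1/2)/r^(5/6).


r/H = 8.002 / 8.575 = 0.93318
r/H > 0.15, so v = 0.195*Q^(1/3)*H^(1/2)/r^(5/6)
Q^(1/3) = 11.289
H^(1/2) = 2.9283
r^(5/6) = 5.6580
v = 0.195 * 11.289 * 2.9283 / 5.6580 = 1.1393 m/s

1.1393 m/s


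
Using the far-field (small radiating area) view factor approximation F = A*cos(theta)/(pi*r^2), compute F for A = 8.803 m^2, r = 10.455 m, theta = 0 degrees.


cos(0 deg) = 1
pi*r^2 = 343.40
F = 8.803 * 1 / 343.40 = 0.025635

0.025635


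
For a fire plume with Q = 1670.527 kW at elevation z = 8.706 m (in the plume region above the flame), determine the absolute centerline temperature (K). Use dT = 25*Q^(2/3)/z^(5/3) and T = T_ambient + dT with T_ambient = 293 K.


Q^(2/3) = 140.79
z^(5/3) = 36.844
dT = 25 * 140.79 / 36.844 = 95.531 K
T = 293 + 95.531 = 388.53 K

388.53 K


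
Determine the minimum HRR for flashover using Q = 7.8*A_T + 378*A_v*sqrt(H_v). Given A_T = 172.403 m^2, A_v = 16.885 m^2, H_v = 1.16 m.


7.8*A_T = 1344.7
sqrt(H_v) = 1.0770
378*A_v*sqrt(H_v) = 6874.2
Q = 1344.7 + 6874.2 = 8218.9 kW

8218.9 kW


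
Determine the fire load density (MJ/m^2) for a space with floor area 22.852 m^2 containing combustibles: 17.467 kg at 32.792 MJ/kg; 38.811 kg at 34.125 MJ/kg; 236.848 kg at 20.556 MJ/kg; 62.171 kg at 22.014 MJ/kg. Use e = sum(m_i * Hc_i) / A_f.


Total energy = 17.467*32.792 + 38.811*34.125 + 236.848*20.556 + 62.171*22.014
= 572.7779 + 1324.425 + 4868.647 + 1368.632
= 8134.483 MJ
e = 8134.483 / 22.852 = 355.96 MJ/m^2

355.96 MJ/m^2


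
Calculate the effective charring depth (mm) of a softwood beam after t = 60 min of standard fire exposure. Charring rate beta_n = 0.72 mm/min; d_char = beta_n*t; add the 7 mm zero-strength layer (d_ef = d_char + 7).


d_char = 0.72 * 60 = 43.2 mm
d_ef = 43.2 + 1.0*7 = 50.2 mm

50.2 mm


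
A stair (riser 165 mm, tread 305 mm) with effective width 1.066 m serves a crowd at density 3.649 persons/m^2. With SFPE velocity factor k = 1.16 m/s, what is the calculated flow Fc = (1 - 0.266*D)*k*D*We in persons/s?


1 - 0.266*D = 1 - 0.266*3.649 = 0.029366
Fs = 0.029366 * 1.16 * 3.649 = 0.12430 persons/(s*m)
Fc = 0.12430 * 1.066 = 0.13251 persons/s

0.13251 persons/s


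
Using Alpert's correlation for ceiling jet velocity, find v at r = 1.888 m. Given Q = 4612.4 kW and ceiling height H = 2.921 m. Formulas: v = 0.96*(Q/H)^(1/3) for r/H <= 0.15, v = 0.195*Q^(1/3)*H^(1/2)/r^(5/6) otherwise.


r/H = 1.888 / 2.921 = 0.64635
r/H > 0.15, so v = 0.195*Q^(1/3)*H^(1/2)/r^(5/6)
Q^(1/3) = 16.646
H^(1/2) = 1.7091
r^(5/6) = 1.6983
v = 0.195 * 16.646 * 1.7091 / 1.6983 = 3.2667 m/s

3.2667 m/s


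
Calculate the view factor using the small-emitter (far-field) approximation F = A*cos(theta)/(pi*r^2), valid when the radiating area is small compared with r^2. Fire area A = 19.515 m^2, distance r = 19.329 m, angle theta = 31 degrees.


cos(31 deg) = 0.85717
pi*r^2 = 1173.7
F = 19.515 * 0.85717 / 1173.7 = 0.014252

0.014252


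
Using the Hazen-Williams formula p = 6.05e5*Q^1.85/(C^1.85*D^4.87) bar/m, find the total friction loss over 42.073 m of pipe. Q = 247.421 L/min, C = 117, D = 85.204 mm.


Q^1.85 = 26783
C^1.85 = 6701.1
D^4.87 = 2.5196e+09
p/m = 0.00095969 bar/m
p_total = 0.00095969 * 42.073 = 0.040377 bar

0.040377 bar


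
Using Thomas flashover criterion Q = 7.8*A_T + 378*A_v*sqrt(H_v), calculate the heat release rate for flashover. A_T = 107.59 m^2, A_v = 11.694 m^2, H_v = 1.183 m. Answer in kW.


7.8*A_T = 839.202
sqrt(H_v) = 1.0877
378*A_v*sqrt(H_v) = 4807.8
Q = 839.202 + 4807.8 = 5647.0 kW

5647.0 kW


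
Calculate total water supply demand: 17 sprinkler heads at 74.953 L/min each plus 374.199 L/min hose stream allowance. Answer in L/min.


Sprinkler demand = 17 * 74.953 = 1274.201 L/min
Total = 1274.201 + 374.199 = 1648.4 L/min

1648.4 L/min


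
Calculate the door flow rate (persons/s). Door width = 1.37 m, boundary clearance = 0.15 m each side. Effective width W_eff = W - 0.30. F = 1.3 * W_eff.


W_eff = 1.37 - 0.30 = 1.07 m
F = 1.3 * 1.07 = 1.391 persons/s

1.391 persons/s


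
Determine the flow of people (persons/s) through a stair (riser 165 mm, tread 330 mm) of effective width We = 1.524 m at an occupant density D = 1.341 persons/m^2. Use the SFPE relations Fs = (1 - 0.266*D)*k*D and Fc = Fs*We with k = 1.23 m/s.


1 - 0.266*D = 1 - 0.266*1.341 = 0.64329
Fs = 0.64329 * 1.23 * 1.341 = 1.0611 persons/(s*m)
Fc = 1.0611 * 1.524 = 1.6171 persons/s

1.6171 persons/s


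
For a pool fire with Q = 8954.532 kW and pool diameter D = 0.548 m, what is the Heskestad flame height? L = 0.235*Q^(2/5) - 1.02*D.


Q^(2/5) = 38.091
0.235 * Q^(2/5) = 8.9513
1.02 * D = 0.55896
L = 8.3923 m

8.3923 m


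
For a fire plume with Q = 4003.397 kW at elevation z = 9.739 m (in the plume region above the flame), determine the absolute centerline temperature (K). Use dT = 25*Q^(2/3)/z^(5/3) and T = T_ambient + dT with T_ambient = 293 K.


Q^(2/3) = 252.13
z^(5/3) = 44.414
dT = 25 * 252.13 / 44.414 = 141.92 K
T = 293 + 141.92 = 434.92 K

434.92 K


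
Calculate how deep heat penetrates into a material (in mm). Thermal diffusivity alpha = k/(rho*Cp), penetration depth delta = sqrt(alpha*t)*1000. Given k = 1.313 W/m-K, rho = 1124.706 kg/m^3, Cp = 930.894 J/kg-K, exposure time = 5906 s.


alpha = 1.313 / (1124.706 * 930.894) = 1.2541e-06 m^2/s
alpha * t = 0.0074066
delta = sqrt(0.0074066) * 1000 = 86.062 mm

86.062 mm


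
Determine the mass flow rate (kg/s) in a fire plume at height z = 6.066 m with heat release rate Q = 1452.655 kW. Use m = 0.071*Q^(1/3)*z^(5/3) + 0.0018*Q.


Q^(1/3) = 11.325
z^(5/3) = 20.176
First term = 0.071 * 11.325 * 20.176 = 16.224
Second term = 0.0018 * 1452.655 = 2.6148
m = 18.838 kg/s

18.838 kg/s


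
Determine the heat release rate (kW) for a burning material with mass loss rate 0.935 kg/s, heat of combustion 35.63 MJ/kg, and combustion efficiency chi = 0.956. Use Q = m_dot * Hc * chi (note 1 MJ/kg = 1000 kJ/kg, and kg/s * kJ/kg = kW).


Hc = 35.63 MJ/kg = 35.63 * 1000 kJ/kg = 35630 kJ/kg
Q = 0.935 kg/s * 35630 kJ/kg * 0.956 = 31848 kW

31848 kW


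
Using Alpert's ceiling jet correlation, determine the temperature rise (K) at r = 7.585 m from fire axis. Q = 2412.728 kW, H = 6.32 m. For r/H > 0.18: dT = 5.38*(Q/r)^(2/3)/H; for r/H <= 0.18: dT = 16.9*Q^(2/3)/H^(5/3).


r/H = 7.585 / 6.32 = 1.2002
r/H > 0.18, so dT = 5.38*(Q/r)^(2/3)/H
Q/r = 318.09
(Q/r)^(2/3) = 46.598
dT = 5.38 * 46.598 / 6.32 = 39.667 K

39.667 K


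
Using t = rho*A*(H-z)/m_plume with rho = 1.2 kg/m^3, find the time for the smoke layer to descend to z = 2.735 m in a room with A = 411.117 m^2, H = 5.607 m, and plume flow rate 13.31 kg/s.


H - z = 2.872 m
t = 1.2 * 411.117 * 2.872 / 13.31 = 106.45 s

106.45 s


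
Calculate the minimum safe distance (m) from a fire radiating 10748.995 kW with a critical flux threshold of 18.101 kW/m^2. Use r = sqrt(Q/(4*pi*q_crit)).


4*pi*q_crit = 227.46
Q/(4*pi*q_crit) = 47.256
r = sqrt(47.256) = 6.8743 m

6.8743 m


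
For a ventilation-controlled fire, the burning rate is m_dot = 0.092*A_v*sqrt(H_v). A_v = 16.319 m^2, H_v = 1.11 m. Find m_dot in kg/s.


sqrt(H_v) = 1.0536
m_dot = 0.092 * 16.319 * 1.0536 = 1.5818 kg/s

1.5818 kg/s


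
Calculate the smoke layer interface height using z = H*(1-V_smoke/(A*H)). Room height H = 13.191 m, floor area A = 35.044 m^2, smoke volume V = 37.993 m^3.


V/(A*H) = 0.082189
1 - 0.082189 = 0.91781
z = 13.191 * 0.91781 = 12.107 m

12.107 m


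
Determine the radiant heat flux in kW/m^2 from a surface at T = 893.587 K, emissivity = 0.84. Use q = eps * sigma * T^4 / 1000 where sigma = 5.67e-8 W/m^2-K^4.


T^4 = 6.3760e+11
q = 0.84 * 5.67e-8 * 6.3760e+11 / 1000 = 30.368 kW/m^2

30.368 kW/m^2


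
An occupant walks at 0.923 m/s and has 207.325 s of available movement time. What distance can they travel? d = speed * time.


d = 0.923 * 207.325 = 191.36 m

191.36 m


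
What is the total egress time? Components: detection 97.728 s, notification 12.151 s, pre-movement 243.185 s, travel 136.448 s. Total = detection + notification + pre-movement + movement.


Total = 97.728 + 12.151 + 243.185 + 136.448 = 489.512 s

489.512 s


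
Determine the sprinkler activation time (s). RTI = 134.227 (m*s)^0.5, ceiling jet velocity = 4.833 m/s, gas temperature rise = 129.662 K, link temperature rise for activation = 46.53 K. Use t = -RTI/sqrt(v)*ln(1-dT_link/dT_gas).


dT_link/dT_gas = 0.35886
ln(1 - 0.35886) = -0.44450
t = -134.227 / sqrt(4.833) * -0.44450 = 27.140 s

27.140 s


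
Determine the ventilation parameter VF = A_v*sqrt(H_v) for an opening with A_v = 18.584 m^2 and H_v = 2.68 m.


sqrt(H_v) = 1.6371
VF = 18.584 * 1.6371 = 30.423 m^(5/2)

30.423 m^(5/2)


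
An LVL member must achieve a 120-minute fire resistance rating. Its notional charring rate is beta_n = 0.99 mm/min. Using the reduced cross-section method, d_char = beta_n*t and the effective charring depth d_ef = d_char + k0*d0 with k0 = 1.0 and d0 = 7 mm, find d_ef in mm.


d_char = 0.99 * 120 = 118.8 mm
d_ef = 118.8 + 1.0*7 = 125.8 mm

125.8 mm


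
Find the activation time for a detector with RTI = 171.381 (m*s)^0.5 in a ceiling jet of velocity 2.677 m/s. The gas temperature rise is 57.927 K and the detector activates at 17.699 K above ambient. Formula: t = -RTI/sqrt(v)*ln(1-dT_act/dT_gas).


dT_act/dT_gas = 0.30554
ln(1 - 0.30554) = -0.36462
t = -171.381 / sqrt(2.677) * -0.36462 = 38.193 s

38.193 s


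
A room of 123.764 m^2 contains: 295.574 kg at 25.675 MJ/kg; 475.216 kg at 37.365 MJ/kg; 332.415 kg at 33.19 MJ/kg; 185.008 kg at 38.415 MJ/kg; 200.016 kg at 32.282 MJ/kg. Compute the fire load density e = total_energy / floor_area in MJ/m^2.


Total energy = 295.574*25.675 + 475.216*37.365 + 332.415*33.19 + 185.008*38.415 + 200.016*32.282
= 7588.862 + 17756.45 + 11032.85 + 7107.082 + 6456.917
= 49942.16 MJ
e = 49942.16 / 123.764 = 403.53 MJ/m^2

403.53 MJ/m^2


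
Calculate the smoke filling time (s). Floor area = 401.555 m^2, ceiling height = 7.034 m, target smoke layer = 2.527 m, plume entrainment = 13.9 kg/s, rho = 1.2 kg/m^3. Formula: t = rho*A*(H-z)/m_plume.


H - z = 4.507 m
t = 1.2 * 401.555 * 4.507 / 13.9 = 156.24 s

156.24 s


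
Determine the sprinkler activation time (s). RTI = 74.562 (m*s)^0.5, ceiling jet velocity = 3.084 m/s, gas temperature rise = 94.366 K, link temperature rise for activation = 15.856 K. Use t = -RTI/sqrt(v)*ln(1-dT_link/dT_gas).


dT_link/dT_gas = 0.16803
ln(1 - 0.16803) = -0.18395
t = -74.562 / sqrt(3.084) * -0.18395 = 7.8104 s

7.8104 s


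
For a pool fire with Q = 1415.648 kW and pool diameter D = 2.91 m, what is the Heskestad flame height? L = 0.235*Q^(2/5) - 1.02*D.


Q^(2/5) = 18.213
0.235 * Q^(2/5) = 4.2801
1.02 * D = 2.9682
L = 1.3119 m

1.3119 m


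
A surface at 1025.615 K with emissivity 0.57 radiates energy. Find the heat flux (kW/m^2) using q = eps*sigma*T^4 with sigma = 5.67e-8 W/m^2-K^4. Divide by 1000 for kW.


T^4 = 1.1065e+12
q = 0.57 * 5.67e-8 * 1.1065e+12 / 1000 = 35.760 kW/m^2

35.760 kW/m^2


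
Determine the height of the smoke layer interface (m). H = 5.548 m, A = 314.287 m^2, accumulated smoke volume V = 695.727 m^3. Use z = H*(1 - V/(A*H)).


V/(A*H) = 0.39900
1 - 0.39900 = 0.60100
z = 5.548 * 0.60100 = 3.3343 m

3.3343 m


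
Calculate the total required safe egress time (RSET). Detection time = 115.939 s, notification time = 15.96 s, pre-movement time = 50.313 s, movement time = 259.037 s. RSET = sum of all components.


Total = 115.939 + 15.96 + 50.313 + 259.037 = 441.249 s

441.249 s


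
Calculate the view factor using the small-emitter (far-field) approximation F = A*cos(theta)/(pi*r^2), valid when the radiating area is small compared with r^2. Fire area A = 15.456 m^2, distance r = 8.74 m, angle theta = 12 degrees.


cos(12 deg) = 0.97815
pi*r^2 = 239.98
F = 15.456 * 0.97815 / 239.98 = 0.062998

0.062998


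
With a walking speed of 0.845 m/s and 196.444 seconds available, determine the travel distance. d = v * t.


d = 0.845 * 196.444 = 166.00 m

166.00 m


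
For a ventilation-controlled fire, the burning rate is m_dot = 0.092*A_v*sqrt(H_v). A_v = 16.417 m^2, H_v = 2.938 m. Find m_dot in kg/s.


sqrt(H_v) = 1.7141
m_dot = 0.092 * 16.417 * 1.7141 = 2.5889 kg/s

2.5889 kg/s


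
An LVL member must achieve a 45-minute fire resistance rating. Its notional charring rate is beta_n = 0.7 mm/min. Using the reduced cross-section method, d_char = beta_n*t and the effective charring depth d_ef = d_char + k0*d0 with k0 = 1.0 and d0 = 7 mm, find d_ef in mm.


d_char = 0.7 * 45 = 31.5 mm
d_ef = 31.5 + 1.0*7 = 38.5 mm

38.5 mm


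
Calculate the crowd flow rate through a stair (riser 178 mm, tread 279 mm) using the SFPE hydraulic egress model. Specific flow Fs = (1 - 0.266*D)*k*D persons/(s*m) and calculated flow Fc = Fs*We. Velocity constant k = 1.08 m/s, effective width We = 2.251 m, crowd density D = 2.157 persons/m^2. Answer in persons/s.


1 - 0.266*D = 1 - 0.266*2.157 = 0.42624
Fs = 0.42624 * 1.08 * 2.157 = 0.99295 persons/(s*m)
Fc = 0.99295 * 2.251 = 2.2351 persons/s

2.2351 persons/s


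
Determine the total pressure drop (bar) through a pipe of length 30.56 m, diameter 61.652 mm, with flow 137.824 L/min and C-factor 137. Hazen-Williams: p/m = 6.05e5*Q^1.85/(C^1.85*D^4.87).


Q^1.85 = 9073.0
C^1.85 = 8972.9
D^4.87 = 5.2125e+08
p/m = 0.0011736 bar/m
p_total = 0.0011736 * 30.56 = 0.035866 bar

0.035866 bar


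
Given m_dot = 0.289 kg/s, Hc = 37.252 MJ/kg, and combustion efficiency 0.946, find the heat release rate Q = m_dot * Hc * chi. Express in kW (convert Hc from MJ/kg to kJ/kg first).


Hc = 37.252 MJ/kg = 37.252 * 1000 kJ/kg = 37252 kJ/kg
Q = 0.289 kg/s * 37252 kJ/kg * 0.946 = 10184 kW

10184 kW


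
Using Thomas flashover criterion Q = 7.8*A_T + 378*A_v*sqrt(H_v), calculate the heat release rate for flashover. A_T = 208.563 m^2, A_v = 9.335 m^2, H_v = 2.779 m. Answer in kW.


7.8*A_T = 1626.8
sqrt(H_v) = 1.6670
378*A_v*sqrt(H_v) = 5882.3
Q = 1626.8 + 5882.3 = 7509.1 kW

7509.1 kW


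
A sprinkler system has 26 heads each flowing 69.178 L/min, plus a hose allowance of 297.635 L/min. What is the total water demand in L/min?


Sprinkler demand = 26 * 69.178 = 1798.628 L/min
Total = 1798.628 + 297.635 = 2096.263 L/min

2096.263 L/min


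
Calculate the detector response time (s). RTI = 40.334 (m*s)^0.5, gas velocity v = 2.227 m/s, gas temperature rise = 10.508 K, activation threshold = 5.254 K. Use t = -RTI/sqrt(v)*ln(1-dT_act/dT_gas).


dT_act/dT_gas = 0.5
ln(1 - 0.5) = -0.69315
t = -40.334 / sqrt(2.227) * -0.69315 = 18.734 s

18.734 s


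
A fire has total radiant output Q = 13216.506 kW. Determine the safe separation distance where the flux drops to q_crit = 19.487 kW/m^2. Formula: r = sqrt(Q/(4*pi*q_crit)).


4*pi*q_crit = 244.88
Q/(4*pi*q_crit) = 53.971
r = sqrt(53.971) = 7.3465 m

7.3465 m


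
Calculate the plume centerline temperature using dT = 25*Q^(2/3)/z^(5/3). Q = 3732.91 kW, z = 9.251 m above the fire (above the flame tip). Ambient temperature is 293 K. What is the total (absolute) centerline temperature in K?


Q^(2/3) = 240.64
z^(5/3) = 40.768
dT = 25 * 240.64 / 40.768 = 147.57 K
T = 293 + 147.57 = 440.57 K

440.57 K


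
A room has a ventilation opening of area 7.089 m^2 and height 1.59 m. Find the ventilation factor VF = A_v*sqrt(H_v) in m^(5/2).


sqrt(H_v) = 1.2610
VF = 7.089 * 1.2610 = 8.9389 m^(5/2)

8.9389 m^(5/2)


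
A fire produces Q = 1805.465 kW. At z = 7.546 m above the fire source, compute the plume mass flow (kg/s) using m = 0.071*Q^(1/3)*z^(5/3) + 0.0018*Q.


Q^(1/3) = 12.177
z^(5/3) = 29.031
First term = 0.071 * 12.177 * 29.031 = 25.099
Second term = 0.0018 * 1805.465 = 3.2498
m = 28.348 kg/s

28.348 kg/s


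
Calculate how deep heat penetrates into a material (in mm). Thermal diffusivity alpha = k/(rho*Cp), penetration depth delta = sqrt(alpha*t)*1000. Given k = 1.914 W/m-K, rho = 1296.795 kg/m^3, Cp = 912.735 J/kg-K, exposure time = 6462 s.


alpha = 1.914 / (1296.795 * 912.735) = 1.6171e-06 m^2/s
alpha * t = 0.010449
delta = sqrt(0.010449) * 1000 = 102.22 mm

102.22 mm


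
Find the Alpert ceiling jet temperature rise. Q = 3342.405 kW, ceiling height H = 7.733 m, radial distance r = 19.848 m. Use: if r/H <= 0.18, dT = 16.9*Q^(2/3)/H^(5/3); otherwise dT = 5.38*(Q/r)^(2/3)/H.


r/H = 19.848 / 7.733 = 2.5667
r/H > 0.18, so dT = 5.38*(Q/r)^(2/3)/H
Q/r = 168.40
(Q/r)^(2/3) = 30.495
dT = 5.38 * 30.495 / 7.733 = 21.216 K

21.216 K


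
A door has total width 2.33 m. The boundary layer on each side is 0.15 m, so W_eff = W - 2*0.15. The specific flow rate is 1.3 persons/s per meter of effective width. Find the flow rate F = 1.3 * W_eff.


W_eff = 2.33 - 0.30 = 2.03 m
F = 1.3 * 2.03 = 2.639 persons/s

2.639 persons/s


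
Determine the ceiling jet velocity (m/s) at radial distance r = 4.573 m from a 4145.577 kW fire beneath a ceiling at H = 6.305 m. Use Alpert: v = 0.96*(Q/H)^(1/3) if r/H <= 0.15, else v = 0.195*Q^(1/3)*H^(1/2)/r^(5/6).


r/H = 4.573 / 6.305 = 0.72530
r/H > 0.15, so v = 0.195*Q^(1/3)*H^(1/2)/r^(5/6)
Q^(1/3) = 16.064
H^(1/2) = 2.5110
r^(5/6) = 3.5495
v = 0.195 * 16.064 * 2.5110 / 3.5495 = 2.2160 m/s

2.2160 m/s


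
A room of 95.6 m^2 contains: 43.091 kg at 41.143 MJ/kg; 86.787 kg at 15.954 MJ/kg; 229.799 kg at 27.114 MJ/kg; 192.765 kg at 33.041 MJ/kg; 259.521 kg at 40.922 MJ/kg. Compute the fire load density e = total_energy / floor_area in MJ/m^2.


Total energy = 43.091*41.143 + 86.787*15.954 + 229.799*27.114 + 192.765*33.041 + 259.521*40.922
= 1772.893 + 1384.600 + 6230.770 + 6369.148 + 10620.12
= 26377.53 MJ
e = 26377.53 / 95.6 = 275.92 MJ/m^2

275.92 MJ/m^2


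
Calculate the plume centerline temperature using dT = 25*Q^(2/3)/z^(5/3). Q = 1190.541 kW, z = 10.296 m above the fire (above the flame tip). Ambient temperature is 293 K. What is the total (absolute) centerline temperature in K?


Q^(2/3) = 112.33
z^(5/3) = 48.728
dT = 25 * 112.33 / 48.728 = 57.631 K
T = 293 + 57.631 = 350.63 K

350.63 K


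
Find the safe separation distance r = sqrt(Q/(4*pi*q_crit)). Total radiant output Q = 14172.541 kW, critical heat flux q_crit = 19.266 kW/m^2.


4*pi*q_crit = 242.10
Q/(4*pi*q_crit) = 58.539
r = sqrt(58.539) = 7.6511 m

7.6511 m


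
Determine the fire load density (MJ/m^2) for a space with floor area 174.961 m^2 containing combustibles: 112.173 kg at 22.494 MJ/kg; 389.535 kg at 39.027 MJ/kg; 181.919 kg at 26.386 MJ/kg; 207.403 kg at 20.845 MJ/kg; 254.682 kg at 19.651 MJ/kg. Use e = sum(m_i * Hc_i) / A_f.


Total energy = 112.173*22.494 + 389.535*39.027 + 181.919*26.386 + 207.403*20.845 + 254.682*19.651
= 2523.219 + 15202.38 + 4800.115 + 4323.316 + 5004.756
= 31853.79 MJ
e = 31853.79 / 174.961 = 182.06 MJ/m^2

182.06 MJ/m^2


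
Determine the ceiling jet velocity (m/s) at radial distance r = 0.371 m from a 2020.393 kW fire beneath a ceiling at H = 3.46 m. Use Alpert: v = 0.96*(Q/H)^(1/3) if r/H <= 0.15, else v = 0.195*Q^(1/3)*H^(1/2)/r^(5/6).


r/H = 0.371 / 3.46 = 0.10723
r/H <= 0.15, so v = 0.96*(Q/H)^(1/3)
Q/H = 583.93
(Q/H)^(1/3) = 8.3583
v = 0.96 * 8.3583 = 8.0240 m/s

8.0240 m/s


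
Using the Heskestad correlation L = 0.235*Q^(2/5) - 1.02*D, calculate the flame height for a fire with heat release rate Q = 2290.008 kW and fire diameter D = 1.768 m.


Q^(2/5) = 22.077
0.235 * Q^(2/5) = 5.1880
1.02 * D = 1.8034
L = 3.3847 m

3.3847 m


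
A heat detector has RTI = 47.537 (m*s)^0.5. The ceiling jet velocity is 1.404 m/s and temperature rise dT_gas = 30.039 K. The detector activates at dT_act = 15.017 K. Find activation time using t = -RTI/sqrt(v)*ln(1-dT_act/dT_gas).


dT_act/dT_gas = 0.49992
ln(1 - 0.49992) = -0.69298
t = -47.537 / sqrt(1.404) * -0.69298 = 27.802 s

27.802 s


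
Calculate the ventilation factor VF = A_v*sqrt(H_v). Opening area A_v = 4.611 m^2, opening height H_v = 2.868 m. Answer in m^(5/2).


sqrt(H_v) = 1.6935
VF = 4.611 * 1.6935 = 7.8088 m^(5/2)

7.8088 m^(5/2)


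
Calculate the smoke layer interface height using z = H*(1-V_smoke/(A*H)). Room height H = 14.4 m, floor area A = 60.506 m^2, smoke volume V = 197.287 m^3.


V/(A*H) = 0.22643
1 - 0.22643 = 0.77357
z = 14.4 * 0.77357 = 11.139 m

11.139 m


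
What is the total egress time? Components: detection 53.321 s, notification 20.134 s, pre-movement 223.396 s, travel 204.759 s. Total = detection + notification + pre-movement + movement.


Total = 53.321 + 20.134 + 223.396 + 204.759 = 501.61 s

501.61 s


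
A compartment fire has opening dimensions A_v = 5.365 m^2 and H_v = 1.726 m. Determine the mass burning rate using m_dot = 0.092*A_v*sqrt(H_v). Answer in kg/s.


sqrt(H_v) = 1.3138
m_dot = 0.092 * 5.365 * 1.3138 = 0.64845 kg/s

0.64845 kg/s


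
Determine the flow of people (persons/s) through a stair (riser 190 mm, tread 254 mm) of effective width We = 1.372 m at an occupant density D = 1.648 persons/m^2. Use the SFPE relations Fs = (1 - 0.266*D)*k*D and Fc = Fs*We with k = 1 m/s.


1 - 0.266*D = 1 - 0.266*1.648 = 0.56163
Fs = 0.56163 * 1 * 1.648 = 0.92557 persons/(s*m)
Fc = 0.92557 * 1.372 = 1.2699 persons/s

1.2699 persons/s


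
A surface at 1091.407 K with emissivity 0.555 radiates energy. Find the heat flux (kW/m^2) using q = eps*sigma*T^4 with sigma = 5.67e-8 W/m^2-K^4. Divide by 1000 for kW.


T^4 = 1.4189e+12
q = 0.555 * 5.67e-8 * 1.4189e+12 / 1000 = 44.650 kW/m^2

44.650 kW/m^2


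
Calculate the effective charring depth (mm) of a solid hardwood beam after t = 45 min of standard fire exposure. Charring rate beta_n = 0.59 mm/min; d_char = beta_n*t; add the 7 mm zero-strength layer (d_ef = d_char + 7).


d_char = 0.59 * 45 = 26.55 mm
d_ef = 26.55 + 1.0*7 = 33.55 mm

33.55 mm


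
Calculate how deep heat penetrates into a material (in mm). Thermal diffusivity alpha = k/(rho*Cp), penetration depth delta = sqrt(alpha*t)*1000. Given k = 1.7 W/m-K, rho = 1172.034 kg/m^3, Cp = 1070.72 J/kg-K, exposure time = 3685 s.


alpha = 1.7 / (1172.034 * 1070.72) = 1.3547e-06 m^2/s
alpha * t = 0.0049920
delta = sqrt(0.0049920) * 1000 = 70.654 mm

70.654 mm


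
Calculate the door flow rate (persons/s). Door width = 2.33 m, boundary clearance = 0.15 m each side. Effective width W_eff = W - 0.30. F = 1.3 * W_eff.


W_eff = 2.33 - 0.30 = 2.03 m
F = 1.3 * 2.03 = 2.639 persons/s

2.639 persons/s


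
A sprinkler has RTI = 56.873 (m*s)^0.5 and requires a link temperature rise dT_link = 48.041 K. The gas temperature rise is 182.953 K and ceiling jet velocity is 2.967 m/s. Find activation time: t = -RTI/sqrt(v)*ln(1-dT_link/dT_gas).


dT_link/dT_gas = 0.26259
ln(1 - 0.26259) = -0.30461
t = -56.873 / sqrt(2.967) * -0.30461 = 10.057 s

10.057 s


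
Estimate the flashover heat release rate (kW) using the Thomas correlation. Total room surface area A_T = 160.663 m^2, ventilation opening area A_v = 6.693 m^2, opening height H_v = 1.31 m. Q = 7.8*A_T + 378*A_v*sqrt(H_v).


7.8*A_T = 1253.2
sqrt(H_v) = 1.1446
378*A_v*sqrt(H_v) = 2895.7
Q = 1253.2 + 2895.7 = 4148.8 kW

4148.8 kW


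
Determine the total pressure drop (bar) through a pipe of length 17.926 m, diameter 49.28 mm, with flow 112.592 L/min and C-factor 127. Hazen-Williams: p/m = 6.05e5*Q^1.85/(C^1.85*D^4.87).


Q^1.85 = 6241.5
C^1.85 = 7799.0
D^4.87 = 1.7511e+08
p/m = 0.0027650 bar/m
p_total = 0.0027650 * 17.926 = 0.049566 bar

0.049566 bar


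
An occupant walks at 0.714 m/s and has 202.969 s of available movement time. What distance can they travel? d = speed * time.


d = 0.714 * 202.969 = 144.92 m

144.92 m


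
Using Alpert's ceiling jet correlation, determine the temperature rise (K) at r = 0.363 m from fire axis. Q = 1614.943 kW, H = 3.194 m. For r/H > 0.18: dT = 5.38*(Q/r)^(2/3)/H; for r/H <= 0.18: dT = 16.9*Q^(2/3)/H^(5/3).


r/H = 0.363 / 3.194 = 0.11365
r/H <= 0.18, so dT = 16.9*Q^(2/3)/H^(5/3)
Q^(2/3) = 137.65
H^(5/3) = 6.9272
dT = 16.9 * 137.65 / 6.9272 = 335.81 K

335.81 K


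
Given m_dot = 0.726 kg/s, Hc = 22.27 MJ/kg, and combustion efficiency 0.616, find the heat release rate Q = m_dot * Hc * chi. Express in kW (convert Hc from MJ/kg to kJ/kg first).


Hc = 22.27 MJ/kg = 22.27 * 1000 kJ/kg = 22270 kJ/kg
Q = 0.726 kg/s * 22270 kJ/kg * 0.616 = 9959.5 kW

9959.5 kW


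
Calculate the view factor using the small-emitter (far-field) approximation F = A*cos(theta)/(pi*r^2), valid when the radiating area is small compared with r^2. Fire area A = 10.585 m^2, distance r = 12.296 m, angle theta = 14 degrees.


cos(14 deg) = 0.97030
pi*r^2 = 474.98
F = 10.585 * 0.97030 / 474.98 = 0.021623

0.021623


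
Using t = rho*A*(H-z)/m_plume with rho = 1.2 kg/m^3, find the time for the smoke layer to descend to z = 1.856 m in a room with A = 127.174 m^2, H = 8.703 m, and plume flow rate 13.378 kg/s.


H - z = 6.847 m
t = 1.2 * 127.174 * 6.847 / 13.378 = 78.107 s

78.107 s


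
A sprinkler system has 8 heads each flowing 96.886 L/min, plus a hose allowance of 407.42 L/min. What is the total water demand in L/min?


Sprinkler demand = 8 * 96.886 = 775.088 L/min
Total = 775.088 + 407.42 = 1182.508 L/min

1182.508 L/min


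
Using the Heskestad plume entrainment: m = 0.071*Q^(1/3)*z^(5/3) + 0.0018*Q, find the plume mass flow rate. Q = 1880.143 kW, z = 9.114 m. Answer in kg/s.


Q^(1/3) = 12.342
z^(5/3) = 39.766
First term = 0.071 * 12.342 * 39.766 = 34.847
Second term = 0.0018 * 1880.143 = 3.3843
m = 38.232 kg/s

38.232 kg/s


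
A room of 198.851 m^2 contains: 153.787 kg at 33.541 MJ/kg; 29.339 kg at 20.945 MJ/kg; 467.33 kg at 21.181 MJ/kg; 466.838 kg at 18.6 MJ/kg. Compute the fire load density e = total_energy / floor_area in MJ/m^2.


Total energy = 153.787*33.541 + 29.339*20.945 + 467.33*21.181 + 466.838*18.6
= 5158.170 + 614.5054 + 9898.517 + 8683.187
= 24354.38 MJ
e = 24354.38 / 198.851 = 122.48 MJ/m^2

122.48 MJ/m^2


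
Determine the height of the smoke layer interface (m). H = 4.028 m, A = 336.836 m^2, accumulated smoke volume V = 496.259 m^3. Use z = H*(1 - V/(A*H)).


V/(A*H) = 0.36576
1 - 0.36576 = 0.63424
z = 4.028 * 0.63424 = 2.5547 m

2.5547 m


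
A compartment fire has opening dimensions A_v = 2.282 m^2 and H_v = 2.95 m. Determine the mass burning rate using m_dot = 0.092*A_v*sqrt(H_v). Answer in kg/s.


sqrt(H_v) = 1.7176
m_dot = 0.092 * 2.282 * 1.7176 = 0.36059 kg/s

0.36059 kg/s


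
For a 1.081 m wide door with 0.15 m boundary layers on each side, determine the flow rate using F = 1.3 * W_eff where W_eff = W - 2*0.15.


W_eff = 1.081 - 0.30 = 0.781 m
F = 1.3 * 0.781 = 1.0153 persons/s

1.0153 persons/s


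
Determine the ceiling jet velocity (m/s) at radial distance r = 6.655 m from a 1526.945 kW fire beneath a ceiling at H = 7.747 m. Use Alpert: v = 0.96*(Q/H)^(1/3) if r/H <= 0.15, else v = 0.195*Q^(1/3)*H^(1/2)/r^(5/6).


r/H = 6.655 / 7.747 = 0.85904
r/H > 0.15, so v = 0.195*Q^(1/3)*H^(1/2)/r^(5/6)
Q^(1/3) = 11.515
H^(1/2) = 2.7833
r^(5/6) = 4.8524
v = 0.195 * 11.515 * 2.7833 / 4.8524 = 1.2880 m/s

1.2880 m/s


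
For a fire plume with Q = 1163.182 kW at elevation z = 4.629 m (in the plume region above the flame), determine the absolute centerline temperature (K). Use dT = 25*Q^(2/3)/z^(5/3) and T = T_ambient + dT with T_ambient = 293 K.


Q^(2/3) = 110.60
z^(5/3) = 12.857
dT = 25 * 110.60 / 12.857 = 215.06 K
T = 293 + 215.06 = 508.06 K

508.06 K


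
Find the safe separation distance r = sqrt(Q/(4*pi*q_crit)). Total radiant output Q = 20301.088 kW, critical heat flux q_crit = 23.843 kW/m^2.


4*pi*q_crit = 299.62
Q/(4*pi*q_crit) = 67.756
r = sqrt(67.756) = 8.2314 m

8.2314 m


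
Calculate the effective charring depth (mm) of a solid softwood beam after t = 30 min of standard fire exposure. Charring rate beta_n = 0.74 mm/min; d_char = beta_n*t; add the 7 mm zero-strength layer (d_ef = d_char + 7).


d_char = 0.74 * 30 = 22.2 mm
d_ef = 22.2 + 1.0*7 = 29.2 mm

29.2 mm


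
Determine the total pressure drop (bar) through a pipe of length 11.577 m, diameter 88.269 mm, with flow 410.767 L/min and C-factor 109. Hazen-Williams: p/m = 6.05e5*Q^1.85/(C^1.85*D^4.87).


Q^1.85 = 68415
C^1.85 = 5878.1
D^4.87 = 2.9929e+09
p/m = 0.0023528 bar/m
p_total = 0.0023528 * 11.577 = 0.027238 bar

0.027238 bar


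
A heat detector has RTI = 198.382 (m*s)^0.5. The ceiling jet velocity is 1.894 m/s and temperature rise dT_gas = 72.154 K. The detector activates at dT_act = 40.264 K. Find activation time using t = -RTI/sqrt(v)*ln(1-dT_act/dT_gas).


dT_act/dT_gas = 0.55803
ln(1 - 0.55803) = -0.81651
t = -198.382 / sqrt(1.894) * -0.81651 = 117.70 s

117.70 s


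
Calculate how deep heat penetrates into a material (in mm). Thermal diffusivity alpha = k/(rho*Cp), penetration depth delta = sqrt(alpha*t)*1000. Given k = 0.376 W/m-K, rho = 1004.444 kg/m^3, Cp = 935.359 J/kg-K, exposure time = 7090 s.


alpha = 0.376 / (1004.444 * 935.359) = 4.0021e-07 m^2/s
alpha * t = 0.0028375
delta = sqrt(0.0028375) * 1000 = 53.268 mm

53.268 mm


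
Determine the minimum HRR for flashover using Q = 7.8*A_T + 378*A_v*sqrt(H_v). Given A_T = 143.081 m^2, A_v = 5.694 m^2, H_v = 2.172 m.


7.8*A_T = 1116.0
sqrt(H_v) = 1.4738
378*A_v*sqrt(H_v) = 3172.0
Q = 1116.0 + 3172.0 = 4288.1 kW

4288.1 kW


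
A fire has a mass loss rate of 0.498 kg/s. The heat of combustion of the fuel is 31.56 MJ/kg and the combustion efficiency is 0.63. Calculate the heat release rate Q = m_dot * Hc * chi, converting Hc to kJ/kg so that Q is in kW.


Hc = 31.56 MJ/kg = 31.56 * 1000 kJ/kg = 31560 kJ/kg
Q = 0.498 kg/s * 31560 kJ/kg * 0.63 = 9901.6 kW

9901.6 kW


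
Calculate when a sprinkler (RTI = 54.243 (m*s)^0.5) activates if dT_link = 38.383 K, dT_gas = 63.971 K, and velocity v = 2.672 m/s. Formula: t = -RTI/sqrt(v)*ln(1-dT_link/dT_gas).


dT_link/dT_gas = 0.60001
ln(1 - 0.60001) = -0.91631
t = -54.243 / sqrt(2.672) * -0.91631 = 30.406 s

30.406 s


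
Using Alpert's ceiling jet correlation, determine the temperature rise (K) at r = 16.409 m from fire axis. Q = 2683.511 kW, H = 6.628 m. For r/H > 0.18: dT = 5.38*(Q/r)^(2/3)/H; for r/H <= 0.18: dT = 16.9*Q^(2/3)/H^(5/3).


r/H = 16.409 / 6.628 = 2.4757
r/H > 0.18, so dT = 5.38*(Q/r)^(2/3)/H
Q/r = 163.54
(Q/r)^(2/3) = 29.905
dT = 5.38 * 29.905 / 6.628 = 24.274 K

24.274 K


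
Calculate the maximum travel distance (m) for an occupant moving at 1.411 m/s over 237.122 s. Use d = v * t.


d = 1.411 * 237.122 = 334.58 m

334.58 m


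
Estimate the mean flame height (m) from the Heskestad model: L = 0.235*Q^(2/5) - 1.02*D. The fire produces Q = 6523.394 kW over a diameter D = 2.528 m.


Q^(2/5) = 33.557
0.235 * Q^(2/5) = 7.8860
1.02 * D = 2.5786
L = 5.3074 m

5.3074 m


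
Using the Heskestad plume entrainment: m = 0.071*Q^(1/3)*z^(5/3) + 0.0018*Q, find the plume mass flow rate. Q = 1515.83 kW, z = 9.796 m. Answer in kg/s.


Q^(1/3) = 11.487
z^(5/3) = 44.849
First term = 0.071 * 11.487 * 44.849 = 36.578
Second term = 0.0018 * 1515.83 = 2.7285
m = 39.307 kg/s

39.307 kg/s


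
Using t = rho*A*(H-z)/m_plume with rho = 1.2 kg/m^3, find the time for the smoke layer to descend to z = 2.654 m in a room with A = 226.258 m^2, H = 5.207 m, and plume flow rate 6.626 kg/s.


H - z = 2.553 m
t = 1.2 * 226.258 * 2.553 / 6.626 = 104.61 s

104.61 s


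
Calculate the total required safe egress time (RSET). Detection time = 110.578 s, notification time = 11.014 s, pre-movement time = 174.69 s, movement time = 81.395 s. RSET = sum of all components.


Total = 110.578 + 11.014 + 174.69 + 81.395 = 377.677 s

377.677 s


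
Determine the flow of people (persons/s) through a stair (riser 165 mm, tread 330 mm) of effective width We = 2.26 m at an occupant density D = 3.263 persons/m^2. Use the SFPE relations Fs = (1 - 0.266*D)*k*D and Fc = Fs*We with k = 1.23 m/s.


1 - 0.266*D = 1 - 0.266*3.263 = 0.13204
Fs = 0.13204 * 1.23 * 3.263 = 0.52995 persons/(s*m)
Fc = 0.52995 * 2.26 = 1.1977 persons/s

1.1977 persons/s


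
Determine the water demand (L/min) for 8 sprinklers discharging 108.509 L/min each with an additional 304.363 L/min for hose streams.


Sprinkler demand = 8 * 108.509 = 868.072 L/min
Total = 868.072 + 304.363 = 1172.435 L/min

1172.435 L/min


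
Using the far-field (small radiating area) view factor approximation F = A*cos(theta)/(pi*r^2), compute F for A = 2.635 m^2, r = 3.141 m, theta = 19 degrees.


cos(19 deg) = 0.94552
pi*r^2 = 30.995
F = 2.635 * 0.94552 / 30.995 = 0.080383

0.080383


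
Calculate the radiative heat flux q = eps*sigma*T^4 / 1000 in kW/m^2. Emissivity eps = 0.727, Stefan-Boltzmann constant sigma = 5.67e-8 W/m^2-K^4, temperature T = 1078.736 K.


T^4 = 1.3541e+12
q = 0.727 * 5.67e-8 * 1.3541e+12 / 1000 = 55.818 kW/m^2

55.818 kW/m^2


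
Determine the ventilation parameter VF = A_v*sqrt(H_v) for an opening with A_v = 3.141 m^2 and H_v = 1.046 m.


sqrt(H_v) = 1.0227
VF = 3.141 * 1.0227 = 3.2124 m^(5/2)

3.2124 m^(5/2)


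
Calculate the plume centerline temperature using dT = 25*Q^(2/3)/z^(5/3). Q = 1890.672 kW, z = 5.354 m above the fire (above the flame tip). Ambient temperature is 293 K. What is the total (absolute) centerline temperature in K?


Q^(2/3) = 152.90
z^(5/3) = 16.386
dT = 25 * 152.90 / 16.386 = 233.29 K
T = 293 + 233.29 = 526.29 K

526.29 K


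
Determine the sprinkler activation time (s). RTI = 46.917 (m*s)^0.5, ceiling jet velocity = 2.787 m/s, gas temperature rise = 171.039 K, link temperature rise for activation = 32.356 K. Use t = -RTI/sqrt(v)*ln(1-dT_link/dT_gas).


dT_link/dT_gas = 0.18917
ln(1 - 0.18917) = -0.20970
t = -46.917 / sqrt(2.787) * -0.20970 = 5.8933 s

5.8933 s


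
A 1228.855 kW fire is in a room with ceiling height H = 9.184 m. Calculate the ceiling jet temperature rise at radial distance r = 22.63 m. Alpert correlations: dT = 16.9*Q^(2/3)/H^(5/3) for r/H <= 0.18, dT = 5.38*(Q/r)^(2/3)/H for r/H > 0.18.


r/H = 22.63 / 9.184 = 2.4641
r/H > 0.18, so dT = 5.38*(Q/r)^(2/3)/H
Q/r = 54.302
(Q/r)^(2/3) = 14.340
dT = 5.38 * 14.340 / 9.184 = 8.4003 K

8.4003 K


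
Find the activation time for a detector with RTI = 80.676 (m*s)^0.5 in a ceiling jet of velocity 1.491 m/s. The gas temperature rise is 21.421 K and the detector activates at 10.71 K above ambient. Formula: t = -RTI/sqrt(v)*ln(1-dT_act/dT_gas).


dT_act/dT_gas = 0.49998
ln(1 - 0.49998) = -0.69310
t = -80.676 / sqrt(1.491) * -0.69310 = 45.793 s

45.793 s


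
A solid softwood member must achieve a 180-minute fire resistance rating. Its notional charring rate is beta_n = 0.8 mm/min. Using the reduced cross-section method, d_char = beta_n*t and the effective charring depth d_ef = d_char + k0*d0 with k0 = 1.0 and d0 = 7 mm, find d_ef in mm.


d_char = 0.8 * 180 = 144 mm
d_ef = 144 + 1.0*7 = 151 mm

151 mm
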